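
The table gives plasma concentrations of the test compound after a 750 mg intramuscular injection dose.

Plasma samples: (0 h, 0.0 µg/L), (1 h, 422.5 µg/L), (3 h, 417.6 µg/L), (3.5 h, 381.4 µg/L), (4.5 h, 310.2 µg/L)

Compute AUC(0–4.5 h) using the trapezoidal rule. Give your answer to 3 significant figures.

Trapezoidal AUC_0→4.5:
  [0→1]: (0.0+422.5)/2 × 1 = 211.25
  [1→3]: (422.5+417.6)/2 × 2 = 840.1
  [3→3.5]: (417.6+381.4)/2 × 0.5 = 199.75
  [3.5→4.5]: (381.4+310.2)/2 × 1 = 345.8
  Sum = 1596.9 µg/L·h

AUC = 1600 µg/L·h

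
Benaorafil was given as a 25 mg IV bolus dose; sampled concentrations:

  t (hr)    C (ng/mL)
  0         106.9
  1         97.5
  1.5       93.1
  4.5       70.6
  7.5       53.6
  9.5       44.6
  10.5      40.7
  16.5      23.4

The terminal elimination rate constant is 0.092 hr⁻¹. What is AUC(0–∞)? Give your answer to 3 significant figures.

AUC = 1170 ng/mL·hr

Trapezoidal AUC_0→16.5:
  [0→1]: (106.9+97.5)/2 × 1 = 102.2
  [1→1.5]: (97.5+93.1)/2 × 0.5 = 47.65
  [1.5→4.5]: (93.1+70.6)/2 × 3 = 245.55
  [4.5→7.5]: (70.6+53.6)/2 × 3 = 186.3
  [7.5→9.5]: (53.6+44.6)/2 × 2 = 98.2
  [9.5→10.5]: (44.6+40.7)/2 × 1 = 42.65
  [10.5→16.5]: (40.7+23.4)/2 × 6 = 192.3
  Sum = 914.85 ng/mL·hr
Extrapolated tail: C_last / k_e = 23.4 / 0.092 = 254.348
AUC_0→∞ = 914.85 + 254.348 = 1169.198 ng/mL·hr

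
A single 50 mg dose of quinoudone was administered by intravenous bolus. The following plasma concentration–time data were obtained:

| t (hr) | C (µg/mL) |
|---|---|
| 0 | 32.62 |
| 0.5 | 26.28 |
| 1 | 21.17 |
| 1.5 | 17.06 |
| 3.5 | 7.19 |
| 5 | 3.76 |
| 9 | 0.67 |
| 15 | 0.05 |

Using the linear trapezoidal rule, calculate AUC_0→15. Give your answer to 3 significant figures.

AUC = 79.6 µg/mL·hr

Trapezoidal AUC_0→15:
  [0→0.5]: (32.62+26.28)/2 × 0.5 = 14.725
  [0.5→1]: (26.28+21.17)/2 × 0.5 = 11.8625
  [1→1.5]: (21.17+17.06)/2 × 0.5 = 9.5575
  [1.5→3.5]: (17.06+7.19)/2 × 2 = 24.25
  [3.5→5]: (7.19+3.76)/2 × 1.5 = 8.2125
  [5→9]: (3.76+0.67)/2 × 4 = 8.86
  [9→15]: (0.67+0.05)/2 × 6 = 2.16
  Sum = 79.6275 µg/mL·hr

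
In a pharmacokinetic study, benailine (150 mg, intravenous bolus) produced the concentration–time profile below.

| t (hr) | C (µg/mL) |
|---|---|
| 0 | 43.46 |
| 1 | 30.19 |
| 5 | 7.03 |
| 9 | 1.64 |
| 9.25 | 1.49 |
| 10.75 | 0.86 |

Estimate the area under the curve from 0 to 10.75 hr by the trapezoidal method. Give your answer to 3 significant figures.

Trapezoidal AUC_0→10.75:
  [0→1]: (43.46+30.19)/2 × 1 = 36.825
  [1→5]: (30.19+7.03)/2 × 4 = 74.44
  [5→9]: (7.03+1.64)/2 × 4 = 17.34
  [9→9.25]: (1.64+1.49)/2 × 0.25 = 0.39125
  [9.25→10.75]: (1.49+0.86)/2 × 1.5 = 1.7625
  Sum = 130.75875 µg/mL·hr

AUC = 131 µg/mL·hr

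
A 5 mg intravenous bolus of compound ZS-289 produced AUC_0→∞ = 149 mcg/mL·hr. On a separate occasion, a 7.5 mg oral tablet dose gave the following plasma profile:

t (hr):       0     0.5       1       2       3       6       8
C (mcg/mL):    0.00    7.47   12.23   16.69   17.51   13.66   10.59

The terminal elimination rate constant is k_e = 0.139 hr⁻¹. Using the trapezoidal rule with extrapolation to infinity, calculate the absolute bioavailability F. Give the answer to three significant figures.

F = 0.830

Trapezoidal AUC_0→8 (oral tablet):
  [0→0.5]: (0.00+7.47)/2 × 0.5 = 1.8675
  [0.5→1]: (7.47+12.23)/2 × 0.5 = 4.925
  [1→2]: (12.23+16.69)/2 × 1 = 14.46
  [2→3]: (16.69+17.51)/2 × 1 = 17.1
  [3→6]: (17.51+13.66)/2 × 3 = 46.755
  [6→8]: (13.66+10.59)/2 × 2 = 24.25
  Sum = 109.3575 mcg/mL·hr
Tail: C_last/k_e = 10.59/0.139 = 76.187
AUC_0→∞ (oral tablet) = 109.3575 + 76.187 = 185.5445 mcg/mL·hr
F = (AUC_ev/D_ev)/(AUC_iv/D_iv) = (185.5445/7.5)/(149/5) = 24.7393/29.8 = 0.8302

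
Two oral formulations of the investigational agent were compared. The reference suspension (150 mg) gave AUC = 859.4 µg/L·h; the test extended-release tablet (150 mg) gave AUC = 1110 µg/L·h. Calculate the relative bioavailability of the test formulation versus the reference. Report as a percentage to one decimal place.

F_rel = (AUC_test/D_test) / (AUC_ref/D_ref)
      = (1110/150) / (859.4/150)
      = 7.4 / 5.72933 = 1.2916 = 129.16%

F_rel = 129.2%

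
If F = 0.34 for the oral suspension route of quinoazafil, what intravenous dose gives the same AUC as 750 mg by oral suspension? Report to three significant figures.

Systemic exposure from an extravascular dose = F × D_ev, so the equivalent IV dose is F × D_ev.
D_iv = F × D_ev = 0.34 × 750 = 255 mg

D_iv = 255 mg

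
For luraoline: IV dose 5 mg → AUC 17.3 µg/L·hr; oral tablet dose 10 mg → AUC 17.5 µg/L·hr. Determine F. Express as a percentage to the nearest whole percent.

F = (AUC_ev / D_ev) / (AUC_iv / D_iv)
  = (17.5/10) / (17.3/5)
  = 1.75 / 3.46 = 0.5058
  = 50.58%

F = 51%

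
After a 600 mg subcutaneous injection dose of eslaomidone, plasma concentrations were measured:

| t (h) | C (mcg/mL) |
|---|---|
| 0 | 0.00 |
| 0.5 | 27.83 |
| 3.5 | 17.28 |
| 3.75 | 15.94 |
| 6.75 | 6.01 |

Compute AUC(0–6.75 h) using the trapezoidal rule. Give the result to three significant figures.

Trapezoidal AUC_0→6.75:
  [0→0.5]: (0.00+27.83)/2 × 0.5 = 6.9575
  [0.5→3.5]: (27.83+17.28)/2 × 3 = 67.665
  [3.5→3.75]: (17.28+15.94)/2 × 0.25 = 4.1525
  [3.75→6.75]: (15.94+6.01)/2 × 3 = 32.925
  Sum = 111.7 mcg/mL·h

AUC = 112 mcg/mL·h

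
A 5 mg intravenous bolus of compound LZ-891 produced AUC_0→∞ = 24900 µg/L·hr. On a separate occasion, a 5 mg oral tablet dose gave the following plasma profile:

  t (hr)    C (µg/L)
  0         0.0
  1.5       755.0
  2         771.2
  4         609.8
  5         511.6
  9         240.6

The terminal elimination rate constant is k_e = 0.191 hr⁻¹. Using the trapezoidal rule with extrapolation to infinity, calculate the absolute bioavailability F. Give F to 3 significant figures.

F = 0.227

Trapezoidal AUC_0→9 (oral tablet):
  [0→1.5]: (0.0+755.0)/2 × 1.5 = 566.25
  [1.5→2]: (755.0+771.2)/2 × 0.5 = 381.55
  [2→4]: (771.2+609.8)/2 × 2 = 1381.0
  [4→5]: (609.8+511.6)/2 × 1 = 560.7
  [5→9]: (511.6+240.6)/2 × 4 = 1504.4
  Sum = 4393.9 µg/L·hr
Tail: C_last/k_e = 240.6/0.191 = 1259.686
AUC_0→∞ (oral tablet) = 4393.9 + 1259.686 = 5653.586 µg/L·hr
F = (AUC_ev/D_ev)/(AUC_iv/D_iv) = (5653.586/5)/(24900/5) = 1130.7172/4980 = 0.2271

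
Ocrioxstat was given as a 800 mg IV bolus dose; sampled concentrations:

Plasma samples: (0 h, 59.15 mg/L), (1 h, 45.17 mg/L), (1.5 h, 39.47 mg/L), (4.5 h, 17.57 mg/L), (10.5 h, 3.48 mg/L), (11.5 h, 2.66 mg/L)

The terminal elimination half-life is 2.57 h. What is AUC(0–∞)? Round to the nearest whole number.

AUC = 235 mg/L·h

Trapezoidal AUC_0→11.5:
  [0→1]: (59.15+45.17)/2 × 1 = 52.16
  [1→1.5]: (45.17+39.47)/2 × 0.5 = 21.16
  [1.5→4.5]: (39.47+17.57)/2 × 3 = 85.56
  [4.5→10.5]: (17.57+3.48)/2 × 6 = 63.15
  [10.5→11.5]: (3.48+2.66)/2 × 1 = 3.07
  Sum = 225.1 mg/L·h
k_e = ln2 / t½ = 0.693147 / 2.57 = 0.2697 h^-1
Extrapolated tail: C_last / k_e = 2.66 / 0.2697 = 9.863
AUC_0→∞ = 225.1 + 9.863 = 234.963 mg/L·h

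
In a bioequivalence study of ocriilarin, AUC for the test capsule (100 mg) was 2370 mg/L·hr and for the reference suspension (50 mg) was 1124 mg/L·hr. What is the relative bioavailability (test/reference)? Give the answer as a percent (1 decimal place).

F_rel = (AUC_test/D_test) / (AUC_ref/D_ref)
      = (2370/100) / (1124/50)
      = 23.7 / 22.48 = 1.0543 = 105.43%

F_rel = 105.4%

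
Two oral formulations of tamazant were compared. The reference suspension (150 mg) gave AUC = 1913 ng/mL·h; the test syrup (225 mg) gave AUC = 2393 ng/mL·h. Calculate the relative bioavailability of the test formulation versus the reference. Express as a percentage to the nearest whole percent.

F_rel = (AUC_test/D_test) / (AUC_ref/D_ref)
      = (2393/225) / (1913/150)
      = 10.6356 / 12.7533 = 0.8339 = 83.39%

F_rel = 83%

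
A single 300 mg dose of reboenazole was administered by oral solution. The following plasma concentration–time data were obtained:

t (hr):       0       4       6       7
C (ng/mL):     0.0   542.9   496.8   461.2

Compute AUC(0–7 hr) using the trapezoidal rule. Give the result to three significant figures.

AUC = 2600 ng/mL·hr

Trapezoidal AUC_0→7:
  [0→4]: (0.0+542.9)/2 × 4 = 1085.8
  [4→6]: (542.9+496.8)/2 × 2 = 1039.7
  [6→7]: (496.8+461.2)/2 × 1 = 479.0
  Sum = 2604.5 ng/mL·hr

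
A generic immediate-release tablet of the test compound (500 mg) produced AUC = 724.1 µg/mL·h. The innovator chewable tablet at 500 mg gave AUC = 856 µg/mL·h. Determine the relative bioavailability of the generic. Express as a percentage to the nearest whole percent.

F_rel = (AUC_test/D_test) / (AUC_ref/D_ref)
      = (724.1/500) / (856/500)
      = 1.4482 / 1.712 = 0.8459 = 84.59%

F_rel = 85%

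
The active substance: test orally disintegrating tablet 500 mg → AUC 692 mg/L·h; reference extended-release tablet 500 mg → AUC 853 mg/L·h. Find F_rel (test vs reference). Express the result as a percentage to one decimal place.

F_rel = 81.1%

F_rel = (AUC_test/D_test) / (AUC_ref/D_ref)
      = (692/500) / (853/500)
      = 1.384 / 1.706 = 0.8113 = 81.13%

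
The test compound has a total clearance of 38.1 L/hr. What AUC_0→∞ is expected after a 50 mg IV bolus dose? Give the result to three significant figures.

AUC = 1.31 mg/L·hr

AUC_0→∞ = Dose_iv / CL
        = 50 / 38.1 = 1.31234 mg/L·hr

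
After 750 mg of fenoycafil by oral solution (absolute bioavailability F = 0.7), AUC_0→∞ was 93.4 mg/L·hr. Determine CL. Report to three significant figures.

CL = F × Dose / AUC_0→∞
   = 0.7 × 750 / 93.4 = 5.62099 L/hr

CL = 5.62 L/hr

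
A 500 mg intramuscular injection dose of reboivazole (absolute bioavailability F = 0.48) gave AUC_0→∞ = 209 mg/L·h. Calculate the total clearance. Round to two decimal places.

CL = F × Dose / AUC_0→∞
   = 0.48 × 500 / 209 = 1.14833 L/h

CL = 1.15 L/h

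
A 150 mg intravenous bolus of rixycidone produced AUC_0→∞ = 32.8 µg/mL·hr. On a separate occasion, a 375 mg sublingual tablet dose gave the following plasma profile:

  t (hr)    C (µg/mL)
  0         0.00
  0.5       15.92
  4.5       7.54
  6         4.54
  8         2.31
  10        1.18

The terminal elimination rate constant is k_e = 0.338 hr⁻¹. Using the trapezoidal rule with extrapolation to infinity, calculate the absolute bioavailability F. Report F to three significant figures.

Trapezoidal AUC_0→10 (sublingual tablet):
  [0→0.5]: (0.00+15.92)/2 × 0.5 = 3.98
  [0.5→4.5]: (15.92+7.54)/2 × 4 = 46.92
  [4.5→6]: (7.54+4.54)/2 × 1.5 = 9.06
  [6→8]: (4.54+2.31)/2 × 2 = 6.85
  [8→10]: (2.31+1.18)/2 × 2 = 3.49
  Sum = 70.3 µg/mL·hr
Tail: C_last/k_e = 1.18/0.338 = 3.491
AUC_0→∞ (sublingual tablet) = 70.3 + 3.491 = 73.791 µg/mL·hr
F = (AUC_ev/D_ev)/(AUC_iv/D_iv) = (73.791/375)/(32.8/150) = 0.196776/0.218667 = 0.8999

F = 0.900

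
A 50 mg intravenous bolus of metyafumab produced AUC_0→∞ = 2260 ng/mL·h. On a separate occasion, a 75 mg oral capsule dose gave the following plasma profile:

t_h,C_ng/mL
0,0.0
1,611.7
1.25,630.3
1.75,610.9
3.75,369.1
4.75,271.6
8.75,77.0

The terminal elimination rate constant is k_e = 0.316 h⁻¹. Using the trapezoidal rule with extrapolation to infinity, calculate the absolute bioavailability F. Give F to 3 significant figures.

Trapezoidal AUC_0→8.75 (oral capsule):
  [0→1]: (0.0+611.7)/2 × 1 = 305.85
  [1→1.25]: (611.7+630.3)/2 × 0.25 = 155.25
  [1.25→1.75]: (630.3+610.9)/2 × 0.5 = 310.3
  [1.75→3.75]: (610.9+369.1)/2 × 2 = 980.0
  [3.75→4.75]: (369.1+271.6)/2 × 1 = 320.35
  [4.75→8.75]: (271.6+77.0)/2 × 4 = 697.2
  Sum = 2768.95 ng/mL·h
Tail: C_last/k_e = 77.0/0.316 = 243.671
AUC_0→∞ (oral capsule) = 2768.95 + 243.671 = 3012.621 ng/mL·h
F = (AUC_ev/D_ev)/(AUC_iv/D_iv) = (3012.621/75)/(2260/50) = 40.16828/45.2 = 0.8887

F = 0.889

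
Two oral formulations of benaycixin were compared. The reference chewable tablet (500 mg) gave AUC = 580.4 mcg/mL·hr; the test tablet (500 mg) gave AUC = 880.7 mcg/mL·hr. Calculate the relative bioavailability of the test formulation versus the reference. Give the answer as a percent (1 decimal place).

F_rel = (AUC_test/D_test) / (AUC_ref/D_ref)
      = (880.7/500) / (580.4/500)
      = 1.7614 / 1.1608 = 1.5174 = 151.74%

F_rel = 151.7%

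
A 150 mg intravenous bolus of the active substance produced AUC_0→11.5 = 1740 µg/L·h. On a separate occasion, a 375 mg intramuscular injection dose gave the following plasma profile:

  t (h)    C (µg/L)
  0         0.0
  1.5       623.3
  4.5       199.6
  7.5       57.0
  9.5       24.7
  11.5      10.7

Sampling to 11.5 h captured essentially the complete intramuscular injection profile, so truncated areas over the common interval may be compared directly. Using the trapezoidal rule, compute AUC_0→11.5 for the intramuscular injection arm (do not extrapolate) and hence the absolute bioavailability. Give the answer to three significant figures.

F = 0.507

Trapezoidal AUC_0→11.5 (intramuscular injection):
  [0→1.5]: (0.0+623.3)/2 × 1.5 = 467.475
  [1.5→4.5]: (623.3+199.6)/2 × 3 = 1234.35
  [4.5→7.5]: (199.6+57.0)/2 × 3 = 384.9
  [7.5→9.5]: (57.0+24.7)/2 × 2 = 81.7
  [9.5→11.5]: (24.7+10.7)/2 × 2 = 35.4
  Sum = 2203.825 µg/L·h
F = (AUC_ev/D_ev)/(AUC_iv/D_iv) = (2203.825/375)/(1740/150) = 5.87687/11.6 = 0.5066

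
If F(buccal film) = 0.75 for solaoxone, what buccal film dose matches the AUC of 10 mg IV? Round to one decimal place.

D_buccal = 13.3 mg

For equal systemic exposure: F × D_ev = D_iv
D_ev = D_iv / F = 10 / 0.75 = 13.3333 mg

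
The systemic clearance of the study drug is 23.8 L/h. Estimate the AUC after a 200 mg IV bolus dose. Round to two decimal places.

AUC = 8.40 mg/L·h

AUC_0→∞ = Dose_iv / CL
        = 200 / 23.8 = 8.40336 mg/L·h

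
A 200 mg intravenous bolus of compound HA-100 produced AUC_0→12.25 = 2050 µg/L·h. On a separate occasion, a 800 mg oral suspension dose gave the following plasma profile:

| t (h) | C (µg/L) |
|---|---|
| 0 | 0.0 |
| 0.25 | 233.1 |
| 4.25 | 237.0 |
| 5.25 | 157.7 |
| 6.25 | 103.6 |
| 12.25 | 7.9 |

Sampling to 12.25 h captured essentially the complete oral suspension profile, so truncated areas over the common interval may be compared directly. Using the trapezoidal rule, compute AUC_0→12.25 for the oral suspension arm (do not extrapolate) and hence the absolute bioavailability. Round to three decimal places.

F = 0.199

Trapezoidal AUC_0→12.25 (oral suspension):
  [0→0.25]: (0.0+233.1)/2 × 0.25 = 29.1375
  [0.25→4.25]: (233.1+237.0)/2 × 4 = 940.2
  [4.25→5.25]: (237.0+157.7)/2 × 1 = 197.35
  [5.25→6.25]: (157.7+103.6)/2 × 1 = 130.65
  [6.25→12.25]: (103.6+7.9)/2 × 6 = 334.5
  Sum = 1631.8375 µg/L·h
F = (AUC_ev/D_ev)/(AUC_iv/D_iv) = (1631.8375/800)/(2050/200) = 2.0398/10.25 = 0.1990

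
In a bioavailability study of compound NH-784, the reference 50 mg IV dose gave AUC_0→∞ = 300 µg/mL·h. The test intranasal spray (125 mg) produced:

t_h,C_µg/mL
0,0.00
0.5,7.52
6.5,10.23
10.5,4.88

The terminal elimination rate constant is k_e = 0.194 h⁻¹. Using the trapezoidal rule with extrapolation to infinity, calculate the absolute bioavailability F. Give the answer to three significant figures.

F = 0.147

Trapezoidal AUC_0→10.5 (intranasal spray):
  [0→0.5]: (0.00+7.52)/2 × 0.5 = 1.88
  [0.5→6.5]: (7.52+10.23)/2 × 6 = 53.25
  [6.5→10.5]: (10.23+4.88)/2 × 4 = 30.22
  Sum = 85.35 µg/mL·h
Tail: C_last/k_e = 4.88/0.194 = 25.155
AUC_0→∞ (intranasal spray) = 85.35 + 25.155 = 110.505 µg/mL·h
F = (AUC_ev/D_ev)/(AUC_iv/D_iv) = (110.505/125)/(300/50) = 0.88404/6 = 0.1473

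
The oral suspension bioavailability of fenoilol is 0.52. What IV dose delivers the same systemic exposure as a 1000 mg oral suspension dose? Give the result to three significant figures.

D_iv = 520 mg

Systemic exposure from an extravascular dose = F × D_ev, so the equivalent IV dose is F × D_ev.
D_iv = F × D_ev = 0.52 × 1000 = 520 mg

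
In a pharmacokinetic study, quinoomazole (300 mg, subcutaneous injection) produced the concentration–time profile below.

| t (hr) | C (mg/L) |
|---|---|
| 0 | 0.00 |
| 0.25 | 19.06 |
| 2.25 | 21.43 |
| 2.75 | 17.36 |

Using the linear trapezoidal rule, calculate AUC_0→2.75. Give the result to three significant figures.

AUC = 52.6 mg/L·hr

Trapezoidal AUC_0→2.75:
  [0→0.25]: (0.00+19.06)/2 × 0.25 = 2.3825
  [0.25→2.25]: (19.06+21.43)/2 × 2 = 40.49
  [2.25→2.75]: (21.43+17.36)/2 × 0.5 = 9.6975
  Sum = 52.57 mg/L·hr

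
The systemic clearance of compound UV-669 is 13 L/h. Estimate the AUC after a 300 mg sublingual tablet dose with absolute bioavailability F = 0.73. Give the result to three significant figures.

AUC = 16.8 mg/L·h

AUC_0→∞ = F × Dose / CL
        = 0.73 × 300 / 13 = 16.8462 mg/L·h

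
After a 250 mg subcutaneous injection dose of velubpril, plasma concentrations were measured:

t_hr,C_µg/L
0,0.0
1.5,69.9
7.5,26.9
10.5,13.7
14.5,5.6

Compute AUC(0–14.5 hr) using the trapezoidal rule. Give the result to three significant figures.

AUC = 442 µg/L·hr

Trapezoidal AUC_0→14.5:
  [0→1.5]: (0.0+69.9)/2 × 1.5 = 52.425
  [1.5→7.5]: (69.9+26.9)/2 × 6 = 290.4
  [7.5→10.5]: (26.9+13.7)/2 × 3 = 60.9
  [10.5→14.5]: (13.7+5.6)/2 × 4 = 38.6
  Sum = 442.325 µg/L·hr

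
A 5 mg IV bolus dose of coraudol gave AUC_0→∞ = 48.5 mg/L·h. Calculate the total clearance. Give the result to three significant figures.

CL = Dose_iv / AUC_0→∞
   = 5 / 48.5 = 0.103093 L/h

CL = 0.103 L/h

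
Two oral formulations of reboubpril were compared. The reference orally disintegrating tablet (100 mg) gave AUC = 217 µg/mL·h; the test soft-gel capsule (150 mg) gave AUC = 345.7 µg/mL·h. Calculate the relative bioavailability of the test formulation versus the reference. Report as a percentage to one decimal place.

F_rel = (AUC_test/D_test) / (AUC_ref/D_ref)
      = (345.7/150) / (217/100)
      = 2.30467 / 2.17 = 1.0621 = 106.21%

F_rel = 106.2%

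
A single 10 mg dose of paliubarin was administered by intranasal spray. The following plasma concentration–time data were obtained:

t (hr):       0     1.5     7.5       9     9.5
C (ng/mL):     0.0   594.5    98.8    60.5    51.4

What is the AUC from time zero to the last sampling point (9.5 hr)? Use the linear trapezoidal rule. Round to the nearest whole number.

AUC = 2673 ng/mL·hr

Trapezoidal AUC_0→9.5:
  [0→1.5]: (0.0+594.5)/2 × 1.5 = 445.875
  [1.5→7.5]: (594.5+98.8)/2 × 6 = 2079.9
  [7.5→9]: (98.8+60.5)/2 × 1.5 = 119.475
  [9→9.5]: (60.5+51.4)/2 × 0.5 = 27.975
  Sum = 2673.225 ng/mL·hr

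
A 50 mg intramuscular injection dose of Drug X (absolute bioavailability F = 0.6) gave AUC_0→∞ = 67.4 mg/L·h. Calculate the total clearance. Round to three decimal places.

CL = F × Dose / AUC_0→∞
   = 0.6 × 50 / 67.4 = 0.445104 L/h

CL = 0.445 L/h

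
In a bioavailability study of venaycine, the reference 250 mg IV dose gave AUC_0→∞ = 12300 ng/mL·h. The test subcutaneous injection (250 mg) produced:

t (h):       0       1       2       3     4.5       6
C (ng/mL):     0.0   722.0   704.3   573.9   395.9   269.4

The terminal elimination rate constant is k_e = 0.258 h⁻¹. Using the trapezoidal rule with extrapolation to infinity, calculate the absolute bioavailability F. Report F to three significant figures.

Trapezoidal AUC_0→6 (subcutaneous injection):
  [0→1]: (0.0+722.0)/2 × 1 = 361.0
  [1→2]: (722.0+704.3)/2 × 1 = 713.15
  [2→3]: (704.3+573.9)/2 × 1 = 639.1
  [3→4.5]: (573.9+395.9)/2 × 1.5 = 727.35
  [4.5→6]: (395.9+269.4)/2 × 1.5 = 498.975
  Sum = 2939.575 ng/mL·h
Tail: C_last/k_e = 269.4/0.258 = 1044.186
AUC_0→∞ (subcutaneous injection) = 2939.575 + 1044.186 = 3983.761 ng/mL·h
F = (AUC_ev/D_ev)/(AUC_iv/D_iv) = (3983.761/250)/(12300/250) = 15.935044/49.2 = 0.3239

F = 0.324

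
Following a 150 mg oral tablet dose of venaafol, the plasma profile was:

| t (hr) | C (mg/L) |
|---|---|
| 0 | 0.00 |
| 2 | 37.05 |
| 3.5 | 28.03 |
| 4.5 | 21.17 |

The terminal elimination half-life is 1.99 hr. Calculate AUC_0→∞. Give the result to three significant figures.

AUC = 171 mg/L·hr

Trapezoidal AUC_0→4.5:
  [0→2]: (0.00+37.05)/2 × 2 = 37.05
  [2→3.5]: (37.05+28.03)/2 × 1.5 = 48.81
  [3.5→4.5]: (28.03+21.17)/2 × 1 = 24.6
  Sum = 110.46 mg/L·hr
k_e = ln2 / t½ = 0.693147 / 1.99 = 0.3483 hr^-1
Extrapolated tail: C_last / k_e = 21.17 / 0.3483 = 60.781
AUC_0→∞ = 110.46 + 60.781 = 171.241 mg/L·hr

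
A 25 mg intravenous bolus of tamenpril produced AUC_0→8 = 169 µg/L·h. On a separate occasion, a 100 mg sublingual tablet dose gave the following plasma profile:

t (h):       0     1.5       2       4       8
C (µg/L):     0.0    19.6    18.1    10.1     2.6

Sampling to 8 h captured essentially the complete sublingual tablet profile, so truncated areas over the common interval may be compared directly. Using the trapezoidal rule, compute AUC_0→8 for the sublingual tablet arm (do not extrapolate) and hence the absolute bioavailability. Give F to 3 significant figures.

Trapezoidal AUC_0→8 (sublingual tablet):
  [0→1.5]: (0.0+19.6)/2 × 1.5 = 14.7
  [1.5→2]: (19.6+18.1)/2 × 0.5 = 9.425
  [2→4]: (18.1+10.1)/2 × 2 = 28.2
  [4→8]: (10.1+2.6)/2 × 4 = 25.4
  Sum = 77.725 µg/L·h
F = (AUC_ev/D_ev)/(AUC_iv/D_iv) = (77.725/100)/(169/25) = 0.77725/6.76 = 0.1150

F = 0.115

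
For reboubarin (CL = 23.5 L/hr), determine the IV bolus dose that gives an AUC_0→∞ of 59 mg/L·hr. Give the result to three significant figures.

Dose = 1390 mg

Dose_iv = CL × AUC_0→∞
     = 23.5 × 59 = 1386.5 mg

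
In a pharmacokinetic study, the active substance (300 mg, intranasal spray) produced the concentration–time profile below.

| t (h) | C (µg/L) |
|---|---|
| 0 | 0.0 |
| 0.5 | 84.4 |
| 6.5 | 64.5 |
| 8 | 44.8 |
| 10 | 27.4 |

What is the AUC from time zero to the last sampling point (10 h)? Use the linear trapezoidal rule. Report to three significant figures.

Trapezoidal AUC_0→10:
  [0→0.5]: (0.0+84.4)/2 × 0.5 = 21.1
  [0.5→6.5]: (84.4+64.5)/2 × 6 = 446.7
  [6.5→8]: (64.5+44.8)/2 × 1.5 = 81.975
  [8→10]: (44.8+27.4)/2 × 2 = 72.2
  Sum = 621.975 µg/L·h

AUC = 622 µg/L·h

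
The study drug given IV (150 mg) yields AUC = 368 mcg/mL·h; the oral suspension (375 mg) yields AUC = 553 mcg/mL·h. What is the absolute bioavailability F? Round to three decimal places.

F = (AUC_ev / D_ev) / (AUC_iv / D_iv)
  = (553/375) / (368/150)
  = 1.47467 / 2.45333 = 0.6011

F = 0.601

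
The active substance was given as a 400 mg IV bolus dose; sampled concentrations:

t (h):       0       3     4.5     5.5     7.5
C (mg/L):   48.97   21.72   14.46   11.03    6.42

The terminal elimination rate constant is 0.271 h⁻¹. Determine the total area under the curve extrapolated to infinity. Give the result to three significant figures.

AUC = 187 mg/L·h

Trapezoidal AUC_0→7.5:
  [0→3]: (48.97+21.72)/2 × 3 = 106.035
  [3→4.5]: (21.72+14.46)/2 × 1.5 = 27.135
  [4.5→5.5]: (14.46+11.03)/2 × 1 = 12.745
  [5.5→7.5]: (11.03+6.42)/2 × 2 = 17.45
  Sum = 163.365 mg/L·h
Extrapolated tail: C_last / k_e = 6.42 / 0.271 = 23.690
AUC_0→∞ = 163.365 + 23.690 = 187.055 mg/L·h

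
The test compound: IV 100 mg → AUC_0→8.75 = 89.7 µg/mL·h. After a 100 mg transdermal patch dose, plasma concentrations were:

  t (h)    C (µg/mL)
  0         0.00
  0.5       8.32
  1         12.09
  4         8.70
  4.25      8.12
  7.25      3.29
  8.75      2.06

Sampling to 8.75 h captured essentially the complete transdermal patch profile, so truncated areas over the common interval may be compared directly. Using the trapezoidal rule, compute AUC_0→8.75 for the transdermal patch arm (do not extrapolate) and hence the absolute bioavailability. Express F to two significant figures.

F = 0.69

Trapezoidal AUC_0→8.75 (transdermal patch):
  [0→0.5]: (0.00+8.32)/2 × 0.5 = 2.08
  [0.5→1]: (8.32+12.09)/2 × 0.5 = 5.1025
  [1→4]: (12.09+8.70)/2 × 3 = 31.185
  [4→4.25]: (8.70+8.12)/2 × 0.25 = 2.1025
  [4.25→7.25]: (8.12+3.29)/2 × 3 = 17.115
  [7.25→8.75]: (3.29+2.06)/2 × 1.5 = 4.0125
  Sum = 61.5975 µg/mL·h
F = (AUC_ev/D_ev)/(AUC_iv/D_iv) = (61.5975/100)/(89.7/100) = 0.615975/0.897 = 0.6867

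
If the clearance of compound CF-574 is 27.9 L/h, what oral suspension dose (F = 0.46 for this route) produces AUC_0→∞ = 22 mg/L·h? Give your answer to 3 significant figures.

Dose = CL × AUC_0→∞ / F
     = 27.9 × 22 / 0.46 = 1334.35 mg

Dose = 1330 mg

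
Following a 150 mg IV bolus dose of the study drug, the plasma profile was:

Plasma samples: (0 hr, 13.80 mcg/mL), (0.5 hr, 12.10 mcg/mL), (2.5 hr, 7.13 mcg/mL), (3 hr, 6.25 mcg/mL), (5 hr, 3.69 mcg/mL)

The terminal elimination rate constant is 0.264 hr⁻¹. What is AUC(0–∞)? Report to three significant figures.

Trapezoidal AUC_0→5:
  [0→0.5]: (13.80+12.10)/2 × 0.5 = 6.475
  [0.5→2.5]: (12.10+7.13)/2 × 2 = 19.23
  [2.5→3]: (7.13+6.25)/2 × 0.5 = 3.345
  [3→5]: (6.25+3.69)/2 × 2 = 9.94
  Sum = 38.99 mcg/mL·hr
Extrapolated tail: C_last / k_e = 3.69 / 0.264 = 13.977
AUC_0→∞ = 38.99 + 13.977 = 52.967 mcg/mL·hr

AUC = 53.0 mcg/mL·hr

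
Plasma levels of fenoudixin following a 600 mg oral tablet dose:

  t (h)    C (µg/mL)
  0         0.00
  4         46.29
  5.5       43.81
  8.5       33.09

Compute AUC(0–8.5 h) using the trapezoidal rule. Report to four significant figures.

Trapezoidal AUC_0→8.5:
  [0→4]: (0.00+46.29)/2 × 4 = 92.58
  [4→5.5]: (46.29+43.81)/2 × 1.5 = 67.575
  [5.5→8.5]: (43.81+33.09)/2 × 3 = 115.35
  Sum = 275.505 µg/mL·h

AUC = 275.5 µg/mL·h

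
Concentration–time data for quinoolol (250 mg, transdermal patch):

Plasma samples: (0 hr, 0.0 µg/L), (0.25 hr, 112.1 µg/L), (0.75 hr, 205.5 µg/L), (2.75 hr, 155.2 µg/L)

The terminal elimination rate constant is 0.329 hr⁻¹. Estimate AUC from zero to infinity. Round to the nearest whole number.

Trapezoidal AUC_0→2.75:
  [0→0.25]: (0.0+112.1)/2 × 0.25 = 14.0125
  [0.25→0.75]: (112.1+205.5)/2 × 0.5 = 79.4
  [0.75→2.75]: (205.5+155.2)/2 × 2 = 360.7
  Sum = 454.1125 µg/L·hr
Extrapolated tail: C_last / k_e = 155.2 / 0.329 = 471.733
AUC_0→∞ = 454.1125 + 471.733 = 925.8455 µg/L·hr

AUC = 926 µg/L·hr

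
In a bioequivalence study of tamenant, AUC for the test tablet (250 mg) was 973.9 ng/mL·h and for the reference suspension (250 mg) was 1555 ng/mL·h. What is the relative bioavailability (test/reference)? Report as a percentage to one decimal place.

F_rel = 62.6%

F_rel = (AUC_test/D_test) / (AUC_ref/D_ref)
      = (973.9/250) / (1555/250)
      = 3.8956 / 6.22 = 0.6263 = 62.63%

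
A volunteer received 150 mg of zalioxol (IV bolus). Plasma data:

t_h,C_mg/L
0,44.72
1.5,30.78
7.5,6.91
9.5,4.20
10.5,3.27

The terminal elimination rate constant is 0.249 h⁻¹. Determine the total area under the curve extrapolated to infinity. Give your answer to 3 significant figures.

Trapezoidal AUC_0→10.5:
  [0→1.5]: (44.72+30.78)/2 × 1.5 = 56.625
  [1.5→7.5]: (30.78+6.91)/2 × 6 = 113.07
  [7.5→9.5]: (6.91+4.20)/2 × 2 = 11.11
  [9.5→10.5]: (4.20+3.27)/2 × 1 = 3.735
  Sum = 184.54 mg/L·h
Extrapolated tail: C_last / k_e = 3.27 / 0.249 = 13.133
AUC_0→∞ = 184.54 + 13.133 = 197.673 mg/L·h

AUC = 198 mg/L·h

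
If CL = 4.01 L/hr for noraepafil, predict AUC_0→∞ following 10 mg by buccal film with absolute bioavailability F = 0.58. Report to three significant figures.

AUC_0→∞ = F × Dose / CL
        = 0.58 × 10 / 4.01 = 1.44638 mg/L·hr

AUC = 1.45 mg/L·hr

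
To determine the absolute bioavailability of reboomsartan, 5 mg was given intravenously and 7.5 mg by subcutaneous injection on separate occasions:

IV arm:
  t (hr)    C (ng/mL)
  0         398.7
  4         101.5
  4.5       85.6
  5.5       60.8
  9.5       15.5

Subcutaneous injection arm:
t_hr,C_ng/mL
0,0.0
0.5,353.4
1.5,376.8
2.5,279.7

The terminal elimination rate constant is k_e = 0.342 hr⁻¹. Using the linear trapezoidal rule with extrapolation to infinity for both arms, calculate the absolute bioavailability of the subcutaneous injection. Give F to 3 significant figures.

Trapezoidal AUC_0→9.5 (IV):
  [0→4]: (398.7+101.5)/2 × 4 = 1000.4
  [4→4.5]: (101.5+85.6)/2 × 0.5 = 46.775
  [4.5→5.5]: (85.6+60.8)/2 × 1 = 73.2
  [5.5→9.5]: (60.8+15.5)/2 × 4 = 152.6
  Sum = 1272.975 ng/mL·hr
IV tail: 15.5/0.342 = 45.322; AUC_iv,0→∞ = 1272.975 + 45.322 = 1318.297 ng/mL·hr
Trapezoidal AUC_0→2.5 (subcutaneous injection):
  [0→0.5]: (0.0+353.4)/2 × 0.5 = 88.35
  [0.5→1.5]: (353.4+376.8)/2 × 1 = 365.1
  [1.5→2.5]: (376.8+279.7)/2 × 1 = 328.25
  Sum = 781.7 ng/mL·hr
subcutaneous injection tail: 279.7/0.342 = 817.836; AUC_ev,0→∞ = 781.7 + 817.836 = 1599.536 ng/mL·hr
F = (AUC_ev/D_ev)/(AUC_iv/D_iv) = (1599.536/7.5)/(1318.297/5) = 213.271/263.6594 = 0.8089

F = 0.809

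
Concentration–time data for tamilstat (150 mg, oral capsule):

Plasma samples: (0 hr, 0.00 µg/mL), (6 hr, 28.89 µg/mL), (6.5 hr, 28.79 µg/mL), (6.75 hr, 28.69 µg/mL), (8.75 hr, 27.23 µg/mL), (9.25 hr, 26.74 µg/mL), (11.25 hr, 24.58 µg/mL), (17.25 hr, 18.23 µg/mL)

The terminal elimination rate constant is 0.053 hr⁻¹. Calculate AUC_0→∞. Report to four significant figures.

Trapezoidal AUC_0→17.25:
  [0→6]: (0.00+28.89)/2 × 6 = 86.67
  [6→6.5]: (28.89+28.79)/2 × 0.5 = 14.42
  [6.5→6.75]: (28.79+28.69)/2 × 0.25 = 7.185
  [6.75→8.75]: (28.69+27.23)/2 × 2 = 55.92
  [8.75→9.25]: (27.23+26.74)/2 × 0.5 = 13.4925
  [9.25→11.25]: (26.74+24.58)/2 × 2 = 51.32
  [11.25→17.25]: (24.58+18.23)/2 × 6 = 128.43
  Sum = 357.4375 µg/mL·hr
Extrapolated tail: C_last / k_e = 18.23 / 0.053 = 343.962
AUC_0→∞ = 357.4375 + 343.962 = 701.3995 µg/mL·hr

AUC = 701.4 µg/mL·hr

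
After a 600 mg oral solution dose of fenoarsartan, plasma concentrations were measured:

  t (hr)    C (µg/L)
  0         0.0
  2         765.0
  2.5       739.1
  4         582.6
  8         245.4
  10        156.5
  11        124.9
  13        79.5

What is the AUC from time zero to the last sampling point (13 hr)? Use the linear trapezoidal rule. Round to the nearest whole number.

AUC = 4535 µg/L·hr

Trapezoidal AUC_0→13:
  [0→2]: (0.0+765.0)/2 × 2 = 765.0
  [2→2.5]: (765.0+739.1)/2 × 0.5 = 376.025
  [2.5→4]: (739.1+582.6)/2 × 1.5 = 991.275
  [4→8]: (582.6+245.4)/2 × 4 = 1656.0
  [8→10]: (245.4+156.5)/2 × 2 = 401.9
  [10→11]: (156.5+124.9)/2 × 1 = 140.7
  [11→13]: (124.9+79.5)/2 × 2 = 204.4
  Sum = 4535.3 µg/L·hr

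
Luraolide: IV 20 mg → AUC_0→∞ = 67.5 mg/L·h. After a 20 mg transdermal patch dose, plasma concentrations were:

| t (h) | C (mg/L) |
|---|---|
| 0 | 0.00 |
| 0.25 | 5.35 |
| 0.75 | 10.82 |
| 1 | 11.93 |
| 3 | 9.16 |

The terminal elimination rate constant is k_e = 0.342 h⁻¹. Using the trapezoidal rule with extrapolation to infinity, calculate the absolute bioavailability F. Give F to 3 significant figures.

Trapezoidal AUC_0→3 (transdermal patch):
  [0→0.25]: (0.00+5.35)/2 × 0.25 = 0.66875
  [0.25→0.75]: (5.35+10.82)/2 × 0.5 = 4.0425
  [0.75→1]: (10.82+11.93)/2 × 0.25 = 2.84375
  [1→3]: (11.93+9.16)/2 × 2 = 21.09
  Sum = 28.645 mg/L·h
Tail: C_last/k_e = 9.16/0.342 = 26.784
AUC_0→∞ (transdermal patch) = 28.645 + 26.784 = 55.429 mg/L·h
F = (AUC_ev/D_ev)/(AUC_iv/D_iv) = (55.429/20)/(67.5/20) = 2.77145/3.375 = 0.8212

F = 0.821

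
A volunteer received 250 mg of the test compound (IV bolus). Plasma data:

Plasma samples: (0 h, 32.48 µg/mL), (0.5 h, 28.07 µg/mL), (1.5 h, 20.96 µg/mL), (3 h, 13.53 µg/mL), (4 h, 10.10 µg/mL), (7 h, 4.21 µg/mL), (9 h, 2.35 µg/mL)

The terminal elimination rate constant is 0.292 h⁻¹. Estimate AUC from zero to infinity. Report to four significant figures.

AUC = 113.4 µg/mL·h

Trapezoidal AUC_0→9:
  [0→0.5]: (32.48+28.07)/2 × 0.5 = 15.1375
  [0.5→1.5]: (28.07+20.96)/2 × 1 = 24.515
  [1.5→3]: (20.96+13.53)/2 × 1.5 = 25.8675
  [3→4]: (13.53+10.10)/2 × 1 = 11.815
  [4→7]: (10.10+4.21)/2 × 3 = 21.465
  [7→9]: (4.21+2.35)/2 × 2 = 6.56
  Sum = 105.36 µg/mL·h
Extrapolated tail: C_last / k_e = 2.35 / 0.292 = 8.048
AUC_0→∞ = 105.36 + 8.048 = 113.408 µg/mL·h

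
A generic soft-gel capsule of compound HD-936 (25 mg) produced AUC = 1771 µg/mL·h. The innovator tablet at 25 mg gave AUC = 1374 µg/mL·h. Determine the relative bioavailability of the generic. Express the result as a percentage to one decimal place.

F_rel = 128.9%

F_rel = (AUC_test/D_test) / (AUC_ref/D_ref)
      = (1771/25) / (1374/25)
      = 70.84 / 54.96 = 1.2889 = 128.89%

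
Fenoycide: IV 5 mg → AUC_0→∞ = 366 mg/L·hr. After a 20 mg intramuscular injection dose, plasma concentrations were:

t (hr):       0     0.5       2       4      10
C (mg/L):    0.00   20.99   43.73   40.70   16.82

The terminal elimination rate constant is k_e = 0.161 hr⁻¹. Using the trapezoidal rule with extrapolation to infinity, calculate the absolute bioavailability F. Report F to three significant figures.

F = 0.284

Trapezoidal AUC_0→10 (intramuscular injection):
  [0→0.5]: (0.00+20.99)/2 × 0.5 = 5.2475
  [0.5→2]: (20.99+43.73)/2 × 1.5 = 48.54
  [2→4]: (43.73+40.70)/2 × 2 = 84.43
  [4→10]: (40.70+16.82)/2 × 6 = 172.56
  Sum = 310.7775 mg/L·hr
Tail: C_last/k_e = 16.82/0.161 = 104.472
AUC_0→∞ (intramuscular injection) = 310.7775 + 104.472 = 415.2495 mg/L·hr
F = (AUC_ev/D_ev)/(AUC_iv/D_iv) = (415.2495/20)/(366/5) = 20.762475/73.2 = 0.2836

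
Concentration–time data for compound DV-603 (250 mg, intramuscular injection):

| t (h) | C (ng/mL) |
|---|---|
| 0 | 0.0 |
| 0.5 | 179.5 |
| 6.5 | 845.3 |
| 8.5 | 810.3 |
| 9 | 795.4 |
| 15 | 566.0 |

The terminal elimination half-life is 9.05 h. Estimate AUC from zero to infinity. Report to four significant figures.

AUC = 16650 ng/mL·h

Trapezoidal AUC_0→15:
  [0→0.5]: (0.0+179.5)/2 × 0.5 = 44.875
  [0.5→6.5]: (179.5+845.3)/2 × 6 = 3074.4
  [6.5→8.5]: (845.3+810.3)/2 × 2 = 1655.6
  [8.5→9]: (810.3+795.4)/2 × 0.5 = 401.425
  [9→15]: (795.4+566.0)/2 × 6 = 4084.2
  Sum = 9260.5 ng/mL·h
k_e = ln2 / t½ = 0.693147 / 9.05 = 0.0766 h^-1
Extrapolated tail: C_last / k_e = 566.0 / 0.0766 = 7389.034
AUC_0→∞ = 9260.5 + 7389.034 = 16649.534 ng/mL·h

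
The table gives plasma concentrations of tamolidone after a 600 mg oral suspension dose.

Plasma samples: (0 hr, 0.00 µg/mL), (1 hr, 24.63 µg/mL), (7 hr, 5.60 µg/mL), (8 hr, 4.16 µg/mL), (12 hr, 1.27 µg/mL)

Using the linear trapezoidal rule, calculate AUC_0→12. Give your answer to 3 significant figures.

Trapezoidal AUC_0→12:
  [0→1]: (0.00+24.63)/2 × 1 = 12.315
  [1→7]: (24.63+5.60)/2 × 6 = 90.69
  [7→8]: (5.60+4.16)/2 × 1 = 4.88
  [8→12]: (4.16+1.27)/2 × 4 = 10.86
  Sum = 118.745 µg/mL·hr

AUC = 119 µg/mL·hr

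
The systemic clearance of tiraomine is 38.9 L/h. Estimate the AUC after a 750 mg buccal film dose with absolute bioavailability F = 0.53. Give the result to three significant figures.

AUC = 10.2 mg/L·h

AUC_0→∞ = F × Dose / CL
        = 0.53 × 750 / 38.9 = 10.2185 mg/L·h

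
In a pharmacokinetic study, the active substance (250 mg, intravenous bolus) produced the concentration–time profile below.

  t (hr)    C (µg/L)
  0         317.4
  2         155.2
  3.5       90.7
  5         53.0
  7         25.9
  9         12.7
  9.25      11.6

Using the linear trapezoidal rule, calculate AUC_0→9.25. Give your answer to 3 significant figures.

Trapezoidal AUC_0→9.25:
  [0→2]: (317.4+155.2)/2 × 2 = 472.6
  [2→3.5]: (155.2+90.7)/2 × 1.5 = 184.425
  [3.5→5]: (90.7+53.0)/2 × 1.5 = 107.775
  [5→7]: (53.0+25.9)/2 × 2 = 78.9
  [7→9]: (25.9+12.7)/2 × 2 = 38.6
  [9→9.25]: (12.7+11.6)/2 × 0.25 = 3.0375
  Sum = 885.3375 µg/L·hr

AUC = 885 µg/L·hr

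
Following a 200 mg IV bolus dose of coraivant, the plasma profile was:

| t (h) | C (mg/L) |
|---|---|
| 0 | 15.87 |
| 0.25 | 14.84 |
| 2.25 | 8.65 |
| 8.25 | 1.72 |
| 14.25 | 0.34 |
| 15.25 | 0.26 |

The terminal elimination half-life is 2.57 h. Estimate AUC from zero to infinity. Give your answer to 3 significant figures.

AUC = 65.9 mg/L·h

Trapezoidal AUC_0→15.25:
  [0→0.25]: (15.87+14.84)/2 × 0.25 = 3.83875
  [0.25→2.25]: (14.84+8.65)/2 × 2 = 23.49
  [2.25→8.25]: (8.65+1.72)/2 × 6 = 31.11
  [8.25→14.25]: (1.72+0.34)/2 × 6 = 6.18
  [14.25→15.25]: (0.34+0.26)/2 × 1 = 0.3
  Sum = 64.91875 mg/L·h
k_e = ln2 / t½ = 0.693147 / 2.57 = 0.2697 h^-1
Extrapolated tail: C_last / k_e = 0.26 / 0.2697 = 0.964
AUC_0→∞ = 64.91875 + 0.964 = 65.88275 mg/L·h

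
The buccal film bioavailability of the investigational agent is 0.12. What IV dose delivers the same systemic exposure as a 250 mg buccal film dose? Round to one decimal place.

D_iv = 30.0 mg

Systemic exposure from an extravascular dose = F × D_ev, so the equivalent IV dose is F × D_ev.
D_iv = F × D_ev = 0.12 × 250 = 30 mg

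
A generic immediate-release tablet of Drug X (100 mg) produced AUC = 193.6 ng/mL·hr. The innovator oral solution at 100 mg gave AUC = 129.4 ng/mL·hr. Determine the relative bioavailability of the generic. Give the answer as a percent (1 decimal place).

F_rel = (AUC_test/D_test) / (AUC_ref/D_ref)
      = (193.6/100) / (129.4/100)
      = 1.936 / 1.294 = 1.4961 = 149.61%

F_rel = 149.6%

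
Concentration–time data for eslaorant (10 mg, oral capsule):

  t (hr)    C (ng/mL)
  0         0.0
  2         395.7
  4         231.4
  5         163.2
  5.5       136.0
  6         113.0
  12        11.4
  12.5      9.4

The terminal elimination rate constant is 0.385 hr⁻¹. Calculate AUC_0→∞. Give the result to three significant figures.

Trapezoidal AUC_0→12.5:
  [0→2]: (0.0+395.7)/2 × 2 = 395.7
  [2→4]: (395.7+231.4)/2 × 2 = 627.1
  [4→5]: (231.4+163.2)/2 × 1 = 197.3
  [5→5.5]: (163.2+136.0)/2 × 0.5 = 74.8
  [5.5→6]: (136.0+113.0)/2 × 0.5 = 62.25
  [6→12]: (113.0+11.4)/2 × 6 = 373.2
  [12→12.5]: (11.4+9.4)/2 × 0.5 = 5.2
  Sum = 1735.55 ng/mL·hr
Extrapolated tail: C_last / k_e = 9.4 / 0.385 = 24.416
AUC_0→∞ = 1735.55 + 24.416 = 1759.966 ng/mL·hr

AUC = 1760 ng/mL·hr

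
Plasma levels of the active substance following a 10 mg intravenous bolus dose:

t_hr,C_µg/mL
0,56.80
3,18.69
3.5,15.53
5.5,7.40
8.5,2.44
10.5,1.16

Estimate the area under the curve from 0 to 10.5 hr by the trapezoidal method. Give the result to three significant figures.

Trapezoidal AUC_0→10.5:
  [0→3]: (56.80+18.69)/2 × 3 = 113.235
  [3→3.5]: (18.69+15.53)/2 × 0.5 = 8.555
  [3.5→5.5]: (15.53+7.40)/2 × 2 = 22.93
  [5.5→8.5]: (7.40+2.44)/2 × 3 = 14.76
  [8.5→10.5]: (2.44+1.16)/2 × 2 = 3.6
  Sum = 163.08 µg/mL·hr

AUC = 163 µg/mL·hr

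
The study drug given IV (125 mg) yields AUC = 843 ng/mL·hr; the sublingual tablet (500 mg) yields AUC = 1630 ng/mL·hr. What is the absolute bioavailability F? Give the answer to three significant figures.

F = 0.483

F = (AUC_ev / D_ev) / (AUC_iv / D_iv)
  = (1630/500) / (843/125)
  = 3.26 / 6.744 = 0.4834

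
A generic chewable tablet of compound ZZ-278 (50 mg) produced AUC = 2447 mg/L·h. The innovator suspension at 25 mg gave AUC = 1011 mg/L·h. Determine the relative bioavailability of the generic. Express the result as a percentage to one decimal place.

F_rel = (AUC_test/D_test) / (AUC_ref/D_ref)
      = (2447/50) / (1011/25)
      = 48.94 / 40.44 = 1.2102 = 121.02%

F_rel = 121.0%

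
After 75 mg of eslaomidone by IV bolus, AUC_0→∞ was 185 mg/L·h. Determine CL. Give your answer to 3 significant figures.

CL = 0.405 L/h

CL = Dose_iv / AUC_0→∞
   = 75 / 185 = 0.405405 L/h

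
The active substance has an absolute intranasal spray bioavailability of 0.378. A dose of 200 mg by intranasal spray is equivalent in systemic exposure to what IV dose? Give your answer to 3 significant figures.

Systemic exposure from an extravascular dose = F × D_ev, so the equivalent IV dose is F × D_ev.
D_iv = F × D_ev = 0.378 × 200 = 75.6 mg

D_iv = 75.6 mg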